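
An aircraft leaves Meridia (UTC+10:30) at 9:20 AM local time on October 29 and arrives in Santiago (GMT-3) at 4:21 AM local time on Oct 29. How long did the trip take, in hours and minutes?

8 hours 31 minutes

Santiago is 13:30 behind Meridia.
Clock-face elapsed time (ignoring zones) is −4 hours 59 minutes.
Actual elapsed = −4 hours 59 minutes + 13:30 = 8 hours 31 minutes.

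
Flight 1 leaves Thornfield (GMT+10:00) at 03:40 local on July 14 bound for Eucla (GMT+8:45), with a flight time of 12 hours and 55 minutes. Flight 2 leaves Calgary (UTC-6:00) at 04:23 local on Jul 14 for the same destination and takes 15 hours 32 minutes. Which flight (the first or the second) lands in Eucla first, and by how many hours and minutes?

Flight 1 in UTC: 03:40 − 10:00 = 17:40 on Jul 13.
+12 hours 55 minutes → arrive 06:35 UTC on Jul 14.
Flight 2 in UTC: 04:23 + 6:00 = 10:23 on Jul 14.
+15 hours and 32 minutes → arrive 01:55 UTC on Jul 15.
Flight 1 lands earlier by 19 hours 20 minutes.

the first, by 19 hours 20 minutes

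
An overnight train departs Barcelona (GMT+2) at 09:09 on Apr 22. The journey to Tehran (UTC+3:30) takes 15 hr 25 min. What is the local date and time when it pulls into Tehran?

02:04 on April 23

Convert departure to UTC: 09:09 − 2:00 = 07:09 UTC on Apr 22.
Add 15 hours 25 minutes travel time → 22:34 UTC.
Tehran is UTC+3:30, so local arrival = 22:34 + 3:30 = 02:04 on Apr 23.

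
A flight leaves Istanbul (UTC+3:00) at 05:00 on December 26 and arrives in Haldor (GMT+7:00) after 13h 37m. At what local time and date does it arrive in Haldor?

22:37 on December 26

Haldor is 4:00 ahead of Istanbul.
After 13 hours 37 minutes it is 18:37 in Istanbul.
Shift by the zone difference: 18:37 + 4:00 = 22:37 on Dec 26 in Haldor.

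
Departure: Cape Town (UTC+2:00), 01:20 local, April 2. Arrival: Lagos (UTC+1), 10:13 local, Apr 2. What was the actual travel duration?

9 hours 53 minutes

Departure in UTC: 01:20 − 2:00 = 23:20 on Apr 1.
Arrival in UTC: 10:13 − 1:00 = 09:13 on Apr 2.
Elapsed = 09:13 − 23:20 (+1 day) = 9 hours 53 minutes.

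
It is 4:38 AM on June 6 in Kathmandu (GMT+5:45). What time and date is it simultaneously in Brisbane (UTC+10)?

In UTC: 4:38 AM − 5:45 = 10:53 PM on Jun 5.
Brisbane is UTC+10:00: 10:53 PM + 10:00 = 8:53 AM on Jun 6.

8:53 AM on Jun 6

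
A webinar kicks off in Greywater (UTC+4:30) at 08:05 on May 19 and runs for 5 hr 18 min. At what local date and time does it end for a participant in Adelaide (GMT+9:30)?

Adelaide is 5:00 ahead of Greywater.
After 5 hours 18 minutes it is 13:23 in Greywater.
Shift by the zone difference: 13:23 + 5:00 = 18:23 on May 19 in Adelaide.

18:23 on May 19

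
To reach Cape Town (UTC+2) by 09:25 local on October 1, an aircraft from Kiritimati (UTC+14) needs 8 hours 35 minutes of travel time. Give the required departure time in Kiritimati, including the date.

Target arrival in UTC: 09:25 − 2:00 = 07:25 on Oct 1.
Subtract 8 hours and 35 minutes → departure 22:50 UTC on Sep 30.
Kiritimati is UTC+14:00: 22:50 + 14:00 = 12:50 on Oct 1.

12:50 on October 1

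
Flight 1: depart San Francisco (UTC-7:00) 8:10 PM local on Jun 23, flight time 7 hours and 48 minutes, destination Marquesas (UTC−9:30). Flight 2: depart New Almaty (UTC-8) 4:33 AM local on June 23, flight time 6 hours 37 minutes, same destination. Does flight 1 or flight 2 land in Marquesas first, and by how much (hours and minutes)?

Flight 1 in UTC: 8:10 PM + 7:00 = 3:10 AM on Jun 24.
+7 hours and 48 minutes → arrive 10:58 AM UTC on Jun 24.
Flight 2 in UTC: 4:33 AM + 8:00 = 12:33 PM on Jun 23.
+6 hours 37 minutes → arrive 7:10 PM UTC on Jun 23.
Flight 2 lands earlier by 15 hours 48 minutes.

the second, by 15 hours 48 minutes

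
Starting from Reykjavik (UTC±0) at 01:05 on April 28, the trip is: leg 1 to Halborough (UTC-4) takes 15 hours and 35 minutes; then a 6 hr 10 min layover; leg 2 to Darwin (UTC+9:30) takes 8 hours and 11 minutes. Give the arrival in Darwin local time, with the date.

16:31 on April 29

Reykjavik is at UTC+0, so departure is already 01:05 UTC on Apr 28.
Add 15 hours 35 minutes leg 1 → 16:40 UTC.
Add 6 hours 10 minutes layover in Halborough → 22:50 UTC.
Add 8 hours and 11 minutes leg 2 → 07:01 UTC (Apr 29).
Darwin is UTC+9:30, so local arrival = 07:01 + 9:30 = 16:31 on Apr 29.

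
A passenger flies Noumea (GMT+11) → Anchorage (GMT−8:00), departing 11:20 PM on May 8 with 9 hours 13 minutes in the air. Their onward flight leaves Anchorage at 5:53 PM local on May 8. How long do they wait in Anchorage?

4 hours 20 minutes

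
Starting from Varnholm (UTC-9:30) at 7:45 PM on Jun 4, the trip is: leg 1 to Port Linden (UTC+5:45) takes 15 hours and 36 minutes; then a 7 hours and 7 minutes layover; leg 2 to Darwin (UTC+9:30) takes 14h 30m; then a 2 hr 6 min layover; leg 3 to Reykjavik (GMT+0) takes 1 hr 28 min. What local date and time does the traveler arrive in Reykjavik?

Convert departure to UTC: 7:45 PM + 9:30 = 5:15 AM UTC on Jun 5.
Add 15 hours 36 minutes leg 1 → 8:51 PM UTC.
Add 7 hours 7 minutes layover in Port Linden → 3:58 AM UTC (Jun 6).
Add 14 hours and 30 minutes leg 2 → 6:28 PM UTC.
Add 2 hours and 6 minutes layover in Darwin → 8:34 PM UTC.
Add 1 hour 28 minutes leg 3 → 10:02 PM UTC.
Reykjavik is UTC+0, so local arrival is the same: 10:02 PM on Jun 6.

10:02 PM on Jun 6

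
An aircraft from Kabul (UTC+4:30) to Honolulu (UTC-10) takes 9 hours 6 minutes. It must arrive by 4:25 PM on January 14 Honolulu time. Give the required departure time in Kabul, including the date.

Target arrival in UTC: 4:25 PM + 10:00 = 2:25 AM on Jan 15.
Subtract 9 hours and 6 minutes → departure 5:19 PM UTC on Jan 14.
Kabul is UTC+4:30: 5:19 PM + 4:30 = 9:49 PM on Jan 14.

9:49 PM on January 14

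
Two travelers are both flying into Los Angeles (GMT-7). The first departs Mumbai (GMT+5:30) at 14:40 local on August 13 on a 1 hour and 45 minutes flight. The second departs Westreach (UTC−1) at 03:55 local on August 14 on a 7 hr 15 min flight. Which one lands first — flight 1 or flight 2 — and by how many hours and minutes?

Flight 1 in UTC: 14:40 − 5:30 = 09:10 on Aug 13.
+1 hour and 45 minutes → arrive 10:55 UTC on Aug 13.
Flight 2 in UTC: 03:55 + 1:00 = 04:55 on Aug 14.
+7 hours and 15 minutes → arrive 12:10 UTC on Aug 14.
Flight 1 lands earlier by 25 hours 15 minutes.

the first, by 25 hours 15 minutes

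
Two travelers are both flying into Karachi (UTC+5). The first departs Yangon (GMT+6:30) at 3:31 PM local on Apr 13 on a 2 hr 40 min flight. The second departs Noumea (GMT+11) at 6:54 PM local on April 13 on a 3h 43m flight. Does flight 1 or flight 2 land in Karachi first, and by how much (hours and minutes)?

Flight 1 in UTC: 3:31 PM − 6:30 = 9:01 AM on Apr 13.
+2 hours and 40 minutes → arrive 11:41 AM UTC on Apr 13.
Flight 2 in UTC: 6:54 PM − 11:00 = 7:54 AM on Apr 13.
+3 hours 43 minutes → arrive 11:37 AM UTC on Apr 13.
Flight 2 lands earlier by 4 minutes.

the second, by 4 minutes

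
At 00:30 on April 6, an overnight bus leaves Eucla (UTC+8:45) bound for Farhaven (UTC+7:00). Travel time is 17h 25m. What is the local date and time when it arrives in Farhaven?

Convert departure to UTC: 00:30 − 8:45 = 15:45 UTC on Apr 5.
Add 17 hours and 25 minutes travel time → 09:10 UTC (Apr 6).
Farhaven is UTC+7:00, so local arrival = 09:10 + 7:00 = 16:10 on Apr 6.

16:10 on April 6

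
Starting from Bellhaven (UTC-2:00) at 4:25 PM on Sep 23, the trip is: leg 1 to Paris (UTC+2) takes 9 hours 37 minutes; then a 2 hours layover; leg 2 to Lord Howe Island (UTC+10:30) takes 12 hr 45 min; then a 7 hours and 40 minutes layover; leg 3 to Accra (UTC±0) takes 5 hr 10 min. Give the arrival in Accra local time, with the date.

7:37 AM on September 25

Convert departure to UTC: 4:25 PM + 2:00 = 6:25 PM UTC on Sep 23.
Add 9 hours 37 minutes leg 1 → 4:02 AM UTC (Sep 24).
Add 2 hours layover in Paris → 6:02 AM UTC.
Add 12 hours and 45 minutes leg 2 → 6:47 PM UTC.
Add 7 hours and 40 minutes layover in Lord Howe Island → 2:27 AM UTC (Sep 25).
Add 5 hours 10 minutes leg 3 → 7:37 AM UTC.
Accra is UTC+0, so local arrival is the same: 7:37 AM on Sep 25.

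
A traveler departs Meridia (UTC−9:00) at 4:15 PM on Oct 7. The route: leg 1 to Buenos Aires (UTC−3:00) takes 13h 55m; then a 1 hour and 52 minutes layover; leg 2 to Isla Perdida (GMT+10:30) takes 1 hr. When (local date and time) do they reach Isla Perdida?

4:32 AM on October 9

Convert departure to UTC: 4:15 PM + 9:00 = 1:15 AM UTC on Oct 8.
Add 13 hours 55 minutes leg 1 → 3:10 PM UTC.
Add 1 hour and 52 minutes layover in Buenos Aires → 5:02 PM UTC.
Add 1 hour leg 2 → 6:02 PM UTC.
Isla Perdida is UTC+10:30, so local arrival = 6:02 PM + 10:30 = 4:32 AM on Oct 9.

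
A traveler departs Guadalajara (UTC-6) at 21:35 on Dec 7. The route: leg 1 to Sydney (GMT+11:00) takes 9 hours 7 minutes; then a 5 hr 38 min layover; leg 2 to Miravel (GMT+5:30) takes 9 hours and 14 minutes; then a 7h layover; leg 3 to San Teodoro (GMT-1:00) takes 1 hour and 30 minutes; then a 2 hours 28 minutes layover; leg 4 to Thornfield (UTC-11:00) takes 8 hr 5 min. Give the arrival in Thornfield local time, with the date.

11:37 on December 9

Convert departure to UTC: 21:35 + 6:00 = 03:35 UTC on Dec 8.
Add 9 hours and 7 minutes leg 1 → 12:42 UTC.
Add 5 hours 38 minutes layover in Sydney → 18:20 UTC.
Add 9 hours 14 minutes leg 2 → 03:34 UTC (Dec 9).
Add 7 hours layover in Miravel → 10:34 UTC.
Add 1 hour 30 minutes leg 3 → 12:04 UTC.
Add 2 hours and 28 minutes layover in San Teodoro → 14:32 UTC.
Add 8 hours and 5 minutes leg 4 → 22:37 UTC.
Thornfield is UTC−11:00, so local arrival = 22:37 − 11:00 = 11:37 on Dec 9.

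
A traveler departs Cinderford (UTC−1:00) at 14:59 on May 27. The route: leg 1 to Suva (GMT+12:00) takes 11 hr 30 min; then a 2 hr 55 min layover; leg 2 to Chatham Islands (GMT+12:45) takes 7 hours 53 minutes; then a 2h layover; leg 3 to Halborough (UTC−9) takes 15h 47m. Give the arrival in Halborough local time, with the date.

Convert departure to UTC: 14:59 + 1:00 = 15:59 UTC on May 27.
Add 11 hours 30 minutes leg 1 → 03:29 UTC (May 28).
Add 2 hours 55 minutes layover in Suva → 06:24 UTC.
Add 7 hours 53 minutes leg 2 → 14:17 UTC.
Add 2 hours layover in Chatham Islands → 16:17 UTC.
Add 15 hours and 47 minutes leg 3 → 08:04 UTC (May 29).
Halborough is UTC−9:00, so local arrival = 08:04 − 9:00 = 23:04 on May 28.

23:04 on May 28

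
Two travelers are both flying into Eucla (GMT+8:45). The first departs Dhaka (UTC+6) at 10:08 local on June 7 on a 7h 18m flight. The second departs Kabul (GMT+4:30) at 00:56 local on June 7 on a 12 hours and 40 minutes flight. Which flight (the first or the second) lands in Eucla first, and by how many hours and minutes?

Flight 1 in UTC: 10:08 − 6:00 = 04:08 on Jun 7.
+7 hours and 18 minutes → arrive 11:26 UTC on Jun 7.
Flight 2 in UTC: 00:56 − 4:30 = 20:26 on Jun 6.
+12 hours 40 minutes → arrive 09:06 UTC on Jun 7.
Flight 2 lands earlier by 2 hours 20 minutes.

the second, by 2 hours 20 minutes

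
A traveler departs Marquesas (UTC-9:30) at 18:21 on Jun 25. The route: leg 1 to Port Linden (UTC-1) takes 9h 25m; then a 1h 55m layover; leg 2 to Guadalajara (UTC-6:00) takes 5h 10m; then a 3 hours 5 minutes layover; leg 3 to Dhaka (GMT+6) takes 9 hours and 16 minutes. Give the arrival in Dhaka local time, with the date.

14:42 on Jun 27

Convert departure to UTC: 18:21 + 9:30 = 03:51 UTC on Jun 26.
Add 9 hours 25 minutes leg 1 → 13:16 UTC.
Add 1 hour 55 minutes layover in Port Linden → 15:11 UTC.
Add 5 hours 10 minutes leg 2 → 20:21 UTC.
Add 3 hours 5 minutes layover in Guadalajara → 23:26 UTC.
Add 9 hours and 16 minutes leg 3 → 08:42 UTC (Jun 27).
Dhaka is UTC+6:00, so local arrival = 08:42 + 6:00 = 14:42 on Jun 27.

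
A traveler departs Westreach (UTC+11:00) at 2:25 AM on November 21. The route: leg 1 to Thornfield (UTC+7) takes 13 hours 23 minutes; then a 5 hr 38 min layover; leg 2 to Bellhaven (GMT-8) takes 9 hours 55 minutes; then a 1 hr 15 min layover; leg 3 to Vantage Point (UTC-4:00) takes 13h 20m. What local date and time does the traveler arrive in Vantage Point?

6:56 AM on November 22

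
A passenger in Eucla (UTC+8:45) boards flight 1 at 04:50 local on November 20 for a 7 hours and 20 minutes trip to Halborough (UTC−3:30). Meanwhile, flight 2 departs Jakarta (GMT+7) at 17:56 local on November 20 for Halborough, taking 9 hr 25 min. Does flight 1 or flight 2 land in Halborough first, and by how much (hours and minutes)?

Flight 1 in UTC: 04:50 − 8:45 = 20:05 on Nov 19.
+7 hours 20 minutes → arrive 03:25 UTC on Nov 20.
Flight 2 in UTC: 17:56 − 7:00 = 10:56 on Nov 20.
+9 hours 25 minutes → arrive 20:21 UTC on Nov 20.
Flight 1 lands earlier by 16 hours 56 minutes.

the first, by 16 hours 56 minutes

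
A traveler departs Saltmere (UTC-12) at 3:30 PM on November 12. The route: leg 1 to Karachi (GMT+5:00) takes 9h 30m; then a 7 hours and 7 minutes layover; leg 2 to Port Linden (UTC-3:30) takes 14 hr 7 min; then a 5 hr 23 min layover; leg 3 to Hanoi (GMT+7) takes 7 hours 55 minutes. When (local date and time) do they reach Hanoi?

Convert departure to UTC: 3:30 PM + 12:00 = 3:30 AM UTC on Nov 13.
Add 9 hours 30 minutes leg 1 → 1:00 PM UTC.
Add 7 hours 7 minutes layover in Karachi → 8:07 PM UTC.
Add 14 hours 7 minutes leg 2 → 10:14 AM UTC (Nov 14).
Add 5 hours and 23 minutes layover in Port Linden → 3:37 PM UTC.
Add 7 hours 55 minutes leg 3 → 11:32 PM UTC.
Hanoi is UTC+7:00, so local arrival = 11:32 PM + 7:00 = 6:32 AM on Nov 15.

6:32 AM on Nov 15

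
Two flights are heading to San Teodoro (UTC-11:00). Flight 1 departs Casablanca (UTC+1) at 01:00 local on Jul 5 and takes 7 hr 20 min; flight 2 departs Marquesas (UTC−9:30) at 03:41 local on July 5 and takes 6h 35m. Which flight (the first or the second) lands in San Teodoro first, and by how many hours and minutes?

the first, by 12 hours 26 minutes

Flight 1 in UTC: 01:00 − 1:00 = 00:00 on Jul 5.
+7 hours and 20 minutes → arrive 07:20 UTC on Jul 5.
Flight 2 in UTC: 03:41 + 9:30 = 13:11 on Jul 5.
+6 hours 35 minutes → arrive 19:46 UTC on Jul 5.
Flight 1 lands earlier by 12 hours 26 minutes.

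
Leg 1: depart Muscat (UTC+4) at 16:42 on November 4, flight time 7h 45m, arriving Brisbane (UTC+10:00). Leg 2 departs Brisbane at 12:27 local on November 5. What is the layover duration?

6 hours

Convert departure to UTC: 16:42 − 4:00 = 12:42 UTC on Nov 4.
Add 7 hours 45 minutes flight time → 20:27 UTC.
Brisbane is UTC+10:00, so local arrival = 20:27 + 10:00 = 06:27 on Nov 5.
Layover = 12:27 − 06:27 = 6 hours.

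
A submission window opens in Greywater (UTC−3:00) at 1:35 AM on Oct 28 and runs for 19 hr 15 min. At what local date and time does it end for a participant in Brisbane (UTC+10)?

Brisbane is 13:00 ahead of Greywater.
After 19 hours 15 minutes it is 8:50 PM in Greywater.
Shift by the zone difference: 8:50 PM + 13:00 = 9:50 AM on Oct 29 in Brisbane.

9:50 AM on October 29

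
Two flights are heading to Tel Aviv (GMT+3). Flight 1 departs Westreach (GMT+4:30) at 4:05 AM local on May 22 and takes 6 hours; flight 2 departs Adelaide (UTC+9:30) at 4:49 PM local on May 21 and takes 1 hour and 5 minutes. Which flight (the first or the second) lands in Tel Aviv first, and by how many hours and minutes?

Flight 1 in UTC: 4:05 AM − 4:30 = 11:35 PM on May 21.
+6 hours → arrive 5:35 AM UTC on May 22.
Flight 2 in UTC: 4:49 PM − 9:30 = 7:19 AM on May 21.
+1 hour 5 minutes → arrive 8:24 AM UTC on May 21.
Flight 2 lands earlier by 21 hours 11 minutes.

the second, by 21 hours 11 minutes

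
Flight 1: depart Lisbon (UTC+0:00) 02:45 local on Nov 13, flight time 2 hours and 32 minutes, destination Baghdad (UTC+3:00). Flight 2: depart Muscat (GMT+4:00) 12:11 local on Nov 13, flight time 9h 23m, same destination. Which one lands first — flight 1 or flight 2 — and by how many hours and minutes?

Flight 1 departs at 02:45 UTC (Nov 13).
+2 hours 32 minutes → arrive 05:17 UTC on Nov 13.
Flight 2 in UTC: 12:11 − 4:00 = 08:11 on Nov 13.
+9 hours and 23 minutes → arrive 17:34 UTC on Nov 13.
Flight 1 lands earlier by 12 hours 17 minutes.

the first, by 12 hours 17 minutes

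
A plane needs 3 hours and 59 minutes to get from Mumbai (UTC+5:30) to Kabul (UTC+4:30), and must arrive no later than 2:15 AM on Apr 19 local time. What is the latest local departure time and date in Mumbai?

11:16 PM on April 18

Target arrival in UTC: 2:15 AM − 4:30 = 9:45 PM on Apr 18.
Subtract 3 hours 59 minutes → departure 5:46 PM UTC on Apr 18.
Mumbai is UTC+5:30: 5:46 PM + 5:30 = 11:16 PM on Apr 18.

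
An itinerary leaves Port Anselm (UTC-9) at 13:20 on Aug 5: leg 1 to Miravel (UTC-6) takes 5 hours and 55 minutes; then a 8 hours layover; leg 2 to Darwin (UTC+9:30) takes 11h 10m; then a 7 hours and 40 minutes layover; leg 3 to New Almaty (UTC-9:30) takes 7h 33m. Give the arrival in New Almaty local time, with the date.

05:08 on August 7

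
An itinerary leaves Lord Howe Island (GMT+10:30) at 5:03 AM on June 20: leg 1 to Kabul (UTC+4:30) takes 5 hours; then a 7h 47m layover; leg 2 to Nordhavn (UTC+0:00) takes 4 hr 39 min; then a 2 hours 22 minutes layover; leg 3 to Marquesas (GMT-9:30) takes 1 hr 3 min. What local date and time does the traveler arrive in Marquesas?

Convert departure to UTC: 5:03 AM − 10:30 = 6:33 PM UTC on Jun 19.
Add 5 hours leg 1 → 11:33 PM UTC.
Add 7 hours 47 minutes layover in Kabul → 7:20 AM UTC (Jun 20).
Add 4 hours 39 minutes leg 2 → 11:59 AM UTC.
Add 2 hours and 22 minutes layover in Nordhavn → 2:21 PM UTC.
Add 1 hour and 3 minutes leg 3 → 3:24 PM UTC.
Marquesas is UTC−9:30, so local arrival = 3:24 PM − 9:30 = 5:54 AM on Jun 20.

5:54 AM on June 20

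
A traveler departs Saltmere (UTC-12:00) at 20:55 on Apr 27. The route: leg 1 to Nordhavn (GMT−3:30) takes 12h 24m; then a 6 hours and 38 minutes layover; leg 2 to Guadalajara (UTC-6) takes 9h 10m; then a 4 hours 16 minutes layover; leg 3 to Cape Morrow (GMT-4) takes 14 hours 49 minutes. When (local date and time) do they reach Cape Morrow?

Convert departure to UTC: 20:55 + 12:00 = 08:55 UTC on Apr 28.
Add 12 hours 24 minutes leg 1 → 21:19 UTC.
Add 6 hours and 38 minutes layover in Nordhavn → 03:57 UTC (Apr 29).
Add 9 hours and 10 minutes leg 2 → 13:07 UTC.
Add 4 hours and 16 minutes layover in Guadalajara → 17:23 UTC.
Add 14 hours 49 minutes leg 3 → 08:12 UTC (Apr 30).
Cape Morrow is UTC−4:00, so local arrival = 08:12 − 4:00 = 04:12 on Apr 30.

04:12 on Apr 30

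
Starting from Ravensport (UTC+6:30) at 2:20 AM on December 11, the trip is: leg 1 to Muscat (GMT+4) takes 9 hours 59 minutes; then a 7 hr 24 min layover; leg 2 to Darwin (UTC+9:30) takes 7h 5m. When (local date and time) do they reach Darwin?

5:48 AM on December 12

Convert departure to UTC: 2:20 AM − 6:30 = 7:50 PM UTC on Dec 10.
Add 9 hours and 59 minutes leg 1 → 5:49 AM UTC (Dec 11).
Add 7 hours and 24 minutes layover in Muscat → 1:13 PM UTC.
Add 7 hours and 5 minutes leg 2 → 8:18 PM UTC.
Darwin is UTC+9:30, so local arrival = 8:18 PM + 9:30 = 5:48 AM on Dec 12.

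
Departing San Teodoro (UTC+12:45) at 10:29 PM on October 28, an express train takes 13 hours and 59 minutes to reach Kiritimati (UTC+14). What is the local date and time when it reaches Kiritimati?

Convert departure to UTC: 10:29 PM − 12:45 = 9:44 AM UTC on Oct 28.
Add 13 hours 59 minutes travel time → 11:43 PM UTC.
Kiritimati is UTC+14:00, so local arrival = 11:43 PM + 14:00 = 1:43 PM on Oct 29.

1:43 PM on October 29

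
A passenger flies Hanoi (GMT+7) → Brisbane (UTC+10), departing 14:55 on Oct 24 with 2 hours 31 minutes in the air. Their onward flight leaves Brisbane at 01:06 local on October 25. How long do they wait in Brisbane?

Convert departure to UTC: 14:55 − 7:00 = 07:55 UTC on Oct 24.
Add 2 hours 31 minutes flight time → 10:26 UTC.
Brisbane is UTC+10:00, so local arrival = 10:26 + 10:00 = 20:26 on Oct 24.
Layover = 01:06 − 20:26 (+1 day) = 4 hours 40 minutes.

4 hours 40 minutes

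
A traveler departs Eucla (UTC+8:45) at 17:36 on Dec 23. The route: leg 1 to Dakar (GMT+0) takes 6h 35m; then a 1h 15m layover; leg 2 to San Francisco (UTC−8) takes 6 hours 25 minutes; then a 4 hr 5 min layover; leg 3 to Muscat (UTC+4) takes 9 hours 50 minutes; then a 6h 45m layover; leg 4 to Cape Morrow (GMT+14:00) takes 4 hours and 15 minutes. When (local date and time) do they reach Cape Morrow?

14:01 on December 25

Convert departure to UTC: 17:36 − 8:45 = 08:51 UTC on Dec 23.
Add 6 hours and 35 minutes leg 1 → 15:26 UTC.
Add 1 hour 15 minutes layover in Dakar → 16:41 UTC.
Add 6 hours and 25 minutes leg 2 → 23:06 UTC.
Add 4 hours and 5 minutes layover in San Francisco → 03:11 UTC (Dec 24).
Add 9 hours and 50 minutes leg 3 → 13:01 UTC.
Add 6 hours 45 minutes layover in Muscat → 19:46 UTC.
Add 4 hours 15 minutes leg 4 → 00:01 UTC (Dec 25).
Cape Morrow is UTC+14:00, so local arrival = 00:01 + 14:00 = 14:01 on Dec 25.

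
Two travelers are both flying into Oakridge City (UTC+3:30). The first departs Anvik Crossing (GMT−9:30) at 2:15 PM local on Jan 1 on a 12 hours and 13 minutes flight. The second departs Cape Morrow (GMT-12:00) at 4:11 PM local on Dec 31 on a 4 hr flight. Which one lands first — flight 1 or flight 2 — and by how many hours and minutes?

the second, by 27 hours 47 minutes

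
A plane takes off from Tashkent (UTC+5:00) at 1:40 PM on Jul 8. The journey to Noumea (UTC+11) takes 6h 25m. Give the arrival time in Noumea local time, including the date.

2:05 AM on July 9

Convert departure to UTC: 1:40 PM − 5:00 = 8:40 AM UTC on Jul 8.
Add 6 hours and 25 minutes travel time → 3:05 PM UTC.
Noumea is UTC+11:00, so local arrival = 3:05 PM + 11:00 = 2:05 AM on Jul 9.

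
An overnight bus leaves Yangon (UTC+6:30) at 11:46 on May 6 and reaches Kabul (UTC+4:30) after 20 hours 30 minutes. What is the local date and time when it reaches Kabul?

06:16 on May 7

Kabul is 2:00 behind Yangon.
After 20 hours and 30 minutes it is 08:16 (May 7) in Yangon.
Shift by the zone difference: 08:16 − 2:00 = 06:16 on May 7 in Kabul.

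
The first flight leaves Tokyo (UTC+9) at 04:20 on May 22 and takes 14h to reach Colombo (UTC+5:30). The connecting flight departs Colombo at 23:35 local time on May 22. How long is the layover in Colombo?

Convert departure to UTC: 04:20 − 9:00 = 19:20 UTC on May 21.
Add 14 hours flight time → 09:20 UTC (May 22).
Colombo is UTC+5:30, so local arrival = 09:20 + 5:30 = 14:50 on May 22.
Layover = 23:35 − 14:50 = 8 hours 45 minutes.

8 hours 45 minutes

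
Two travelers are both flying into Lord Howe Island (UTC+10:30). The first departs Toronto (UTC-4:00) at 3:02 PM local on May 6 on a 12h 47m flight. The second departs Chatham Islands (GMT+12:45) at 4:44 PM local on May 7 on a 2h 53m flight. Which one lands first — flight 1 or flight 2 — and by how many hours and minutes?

Flight 1 in UTC: 3:02 PM + 4:00 = 7:02 PM on May 6.
+12 hours and 47 minutes → arrive 7:49 AM UTC on May 7.
Flight 2 in UTC: 4:44 PM − 12:45 = 3:59 AM on May 7.
+2 hours and 53 minutes → arrive 6:52 AM UTC on May 7.
Flight 2 lands earlier by 57 minutes.

the second, by 57 minutes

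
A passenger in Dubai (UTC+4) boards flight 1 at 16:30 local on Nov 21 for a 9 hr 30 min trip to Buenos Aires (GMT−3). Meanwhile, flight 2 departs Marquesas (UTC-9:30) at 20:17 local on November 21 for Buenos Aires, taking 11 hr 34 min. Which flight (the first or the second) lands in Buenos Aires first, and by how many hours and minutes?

Flight 1 in UTC: 16:30 − 4:00 = 12:30 on Nov 21.
+9 hours 30 minutes → arrive 22:00 UTC on Nov 21.
Flight 2 in UTC: 20:17 + 9:30 = 05:47 on Nov 22.
+11 hours 34 minutes → arrive 17:21 UTC on Nov 22.
Flight 1 lands earlier by 19 hours 21 minutes.

the first, by 19 hours 21 minutes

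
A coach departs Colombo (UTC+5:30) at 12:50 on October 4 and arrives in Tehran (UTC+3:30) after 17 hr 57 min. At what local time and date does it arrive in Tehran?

Convert departure to UTC: 12:50 − 5:30 = 07:20 UTC on Oct 4.
Add 17 hours and 57 minutes travel time → 01:17 UTC (Oct 5).
Tehran is UTC+3:30, so local arrival = 01:17 + 3:30 = 04:47 on Oct 5.

04:47 on Oct 5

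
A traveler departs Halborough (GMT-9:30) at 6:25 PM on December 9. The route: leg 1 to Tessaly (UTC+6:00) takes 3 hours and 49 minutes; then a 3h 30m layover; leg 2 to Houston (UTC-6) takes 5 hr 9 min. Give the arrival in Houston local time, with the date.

10:23 AM on Dec 10

Convert departure to UTC: 6:25 PM + 9:30 = 3:55 AM UTC on Dec 10.
Add 3 hours 49 minutes leg 1 → 7:44 AM UTC.
Add 3 hours 30 minutes layover in Tessaly → 11:14 AM UTC.
Add 5 hours and 9 minutes leg 2 → 4:23 PM UTC.
Houston is UTC−6:00, so local arrival = 4:23 PM − 6:00 = 10:23 AM on Dec 10.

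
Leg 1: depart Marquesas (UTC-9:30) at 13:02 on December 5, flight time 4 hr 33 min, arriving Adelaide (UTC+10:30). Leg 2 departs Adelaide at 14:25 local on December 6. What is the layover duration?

50 minutes

Convert departure to UTC: 13:02 + 9:30 = 22:32 UTC on Dec 5.
Add 4 hours and 33 minutes flight time → 03:05 UTC (Dec 6).
Adelaide is UTC+10:30, so local arrival = 03:05 + 10:30 = 13:35 on Dec 6.
Layover = 14:25 − 13:35 = 50 minutes.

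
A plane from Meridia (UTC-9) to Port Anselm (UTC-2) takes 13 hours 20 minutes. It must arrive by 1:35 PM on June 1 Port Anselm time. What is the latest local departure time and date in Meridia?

5:15 PM on May 31

Target arrival in UTC: 1:35 PM + 2:00 = 3:35 PM on Jun 1.
Subtract 13 hours 20 minutes → departure 2:15 AM UTC on Jun 1.
Meridia is UTC−9:00: 2:15 AM − 9:00 = 5:15 PM on May 31.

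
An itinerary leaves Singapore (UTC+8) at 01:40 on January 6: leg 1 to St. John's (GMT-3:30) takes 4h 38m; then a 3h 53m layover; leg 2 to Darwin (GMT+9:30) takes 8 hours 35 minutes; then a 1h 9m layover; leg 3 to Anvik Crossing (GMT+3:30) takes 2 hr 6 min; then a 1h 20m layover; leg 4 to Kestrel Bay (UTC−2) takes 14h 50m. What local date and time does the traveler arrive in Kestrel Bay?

04:11 on Jan 7

Convert departure to UTC: 01:40 − 8:00 = 17:40 UTC on Jan 5.
Add 4 hours and 38 minutes leg 1 → 22:18 UTC.
Add 3 hours 53 minutes layover in St. John's → 02:11 UTC (Jan 6).
Add 8 hours and 35 minutes leg 2 → 10:46 UTC.
Add 1 hour and 9 minutes layover in Darwin → 11:55 UTC.
Add 2 hours 6 minutes leg 3 → 14:01 UTC.
Add 1 hour and 20 minutes layover in Anvik Crossing → 15:21 UTC.
Add 14 hours and 50 minutes leg 4 → 06:11 UTC (Jan 7).
Kestrel Bay is UTC−2:00, so local arrival = 06:11 − 2:00 = 04:11 on Jan 7.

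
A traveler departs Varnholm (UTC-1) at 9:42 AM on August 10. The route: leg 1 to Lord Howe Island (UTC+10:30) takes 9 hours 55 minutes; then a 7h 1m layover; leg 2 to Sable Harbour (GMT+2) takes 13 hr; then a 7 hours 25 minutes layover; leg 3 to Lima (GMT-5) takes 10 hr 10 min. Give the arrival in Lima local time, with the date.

Convert departure to UTC: 9:42 AM + 1:00 = 10:42 AM UTC on Aug 10.
Add 9 hours and 55 minutes leg 1 → 8:37 PM UTC.
Add 7 hours and 1 minute layover in Lord Howe Island → 3:38 AM UTC (Aug 11).
Add 13 hours leg 2 → 4:38 PM UTC.
Add 7 hours and 25 minutes layover in Sable Harbour → 12:03 AM UTC (Aug 12).
Add 10 hours 10 minutes leg 3 → 10:13 AM UTC.
Lima is UTC−5:00, so local arrival = 10:13 AM − 5:00 = 5:13 AM on Aug 12.

5:13 AM on August 12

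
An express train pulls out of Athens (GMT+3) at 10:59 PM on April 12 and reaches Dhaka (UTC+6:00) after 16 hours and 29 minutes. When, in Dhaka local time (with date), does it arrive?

Dhaka is 3:00 ahead of Athens.
After 16 hours 29 minutes it is 3:28 PM (Apr 13) in Athens.
Shift by the zone difference: 3:28 PM + 3:00 = 6:28 PM on Apr 13 in Dhaka.

6:28 PM on April 13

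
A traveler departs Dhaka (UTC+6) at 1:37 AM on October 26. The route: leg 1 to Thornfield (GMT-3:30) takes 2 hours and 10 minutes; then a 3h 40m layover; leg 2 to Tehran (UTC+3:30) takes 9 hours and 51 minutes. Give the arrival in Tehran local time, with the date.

2:48 PM on October 26

Convert departure to UTC: 1:37 AM − 6:00 = 7:37 PM UTC on Oct 25.
Add 2 hours and 10 minutes leg 1 → 9:47 PM UTC.
Add 3 hours 40 minutes layover in Thornfield → 1:27 AM UTC (Oct 26).
Add 9 hours and 51 minutes leg 2 → 11:18 AM UTC.
Tehran is UTC+3:30, so local arrival = 11:18 AM + 3:30 = 2:48 PM on Oct 26.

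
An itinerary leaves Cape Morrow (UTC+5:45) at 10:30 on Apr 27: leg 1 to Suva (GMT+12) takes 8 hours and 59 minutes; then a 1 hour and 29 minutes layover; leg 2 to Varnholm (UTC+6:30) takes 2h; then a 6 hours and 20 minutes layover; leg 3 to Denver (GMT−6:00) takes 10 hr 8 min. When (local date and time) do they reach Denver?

03:41 on April 28

Convert departure to UTC: 10:30 − 5:45 = 04:45 UTC on Apr 27.
Add 8 hours and 59 minutes leg 1 → 13:44 UTC.
Add 1 hour and 29 minutes layover in Suva → 15:13 UTC.
Add 2 hours leg 2 → 17:13 UTC.
Add 6 hours 20 minutes layover in Varnholm → 23:33 UTC.
Add 10 hours 8 minutes leg 3 → 09:41 UTC (Apr 28).
Denver is UTC−6:00, so local arrival = 09:41 − 6:00 = 03:41 on Apr 28.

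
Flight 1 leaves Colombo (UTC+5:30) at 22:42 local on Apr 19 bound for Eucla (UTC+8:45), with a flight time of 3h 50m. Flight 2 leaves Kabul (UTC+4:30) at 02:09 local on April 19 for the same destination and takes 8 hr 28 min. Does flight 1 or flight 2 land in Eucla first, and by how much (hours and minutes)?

Flight 1 in UTC: 22:42 − 5:30 = 17:12 on Apr 19.
+3 hours 50 minutes → arrive 21:02 UTC on Apr 19.
Flight 2 in UTC: 02:09 − 4:30 = 21:39 on Apr 18.
+8 hours and 28 minutes → arrive 06:07 UTC on Apr 19.
Flight 2 lands earlier by 14 hours 55 minutes.

the second, by 14 hours 55 minutes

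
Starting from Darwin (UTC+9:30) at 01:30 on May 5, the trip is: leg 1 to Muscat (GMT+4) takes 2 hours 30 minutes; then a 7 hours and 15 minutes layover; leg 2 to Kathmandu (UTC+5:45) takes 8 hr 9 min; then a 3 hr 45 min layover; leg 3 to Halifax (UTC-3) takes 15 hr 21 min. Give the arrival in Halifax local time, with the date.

Convert departure to UTC: 01:30 − 9:30 = 16:00 UTC on May 4.
Add 2 hours 30 minutes leg 1 → 18:30 UTC.
Add 7 hours and 15 minutes layover in Muscat → 01:45 UTC (May 5).
Add 8 hours and 9 minutes leg 2 → 09:54 UTC.
Add 3 hours and 45 minutes layover in Kathmandu → 13:39 UTC.
Add 15 hours 21 minutes leg 3 → 05:00 UTC (May 6).
Halifax is UTC−3:00, so local arrival = 05:00 − 3:00 = 02:00 on May 6.

02:00 on May 6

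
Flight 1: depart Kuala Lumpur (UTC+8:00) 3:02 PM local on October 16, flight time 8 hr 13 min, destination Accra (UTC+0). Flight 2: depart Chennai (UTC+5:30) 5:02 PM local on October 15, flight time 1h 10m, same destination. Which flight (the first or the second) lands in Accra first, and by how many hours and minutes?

Flight 1 in UTC: 3:02 PM − 8:00 = 7:02 AM on Oct 16.
+8 hours 13 minutes → arrive 3:15 PM UTC on Oct 16.
Flight 2 in UTC: 5:02 PM − 5:30 = 11:32 AM on Oct 15.
+1 hour 10 minutes → arrive 12:42 PM UTC on Oct 15.
Flight 2 lands earlier by 26 hours 33 minutes.

the second, by 26 hours 33 minutes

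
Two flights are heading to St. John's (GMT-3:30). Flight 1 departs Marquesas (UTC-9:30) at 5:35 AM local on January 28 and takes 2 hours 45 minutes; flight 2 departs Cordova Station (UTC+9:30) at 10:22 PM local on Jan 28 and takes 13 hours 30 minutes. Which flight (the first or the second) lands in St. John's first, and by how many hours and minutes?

Flight 1 in UTC: 5:35 AM + 9:30 = 3:05 PM on Jan 28.
+2 hours 45 minutes → arrive 5:50 PM UTC on Jan 28.
Flight 2 in UTC: 10:22 PM − 9:30 = 12:52 PM on Jan 28.
+13 hours 30 minutes → arrive 2:22 AM UTC on Jan 29.
Flight 1 lands earlier by 8 hours 32 minutes.

the first, by 8 hours 32 minutes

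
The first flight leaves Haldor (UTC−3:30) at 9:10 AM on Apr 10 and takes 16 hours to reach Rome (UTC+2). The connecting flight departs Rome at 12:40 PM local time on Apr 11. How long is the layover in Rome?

6 hours

Convert departure to UTC: 9:10 AM + 3:30 = 12:40 PM UTC on Apr 10.
Add 16 hours flight time → 4:40 AM UTC (Apr 11).
Rome is UTC+2:00, so local arrival = 4:40 AM + 2:00 = 6:40 AM on Apr 11.
Layover = 12:40 PM − 6:40 AM = 6 hours.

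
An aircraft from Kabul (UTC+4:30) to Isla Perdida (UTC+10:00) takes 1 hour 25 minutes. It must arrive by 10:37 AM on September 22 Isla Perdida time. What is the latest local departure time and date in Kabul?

3:42 AM on September 22

Target arrival in UTC: 10:37 AM − 10:00 = 12:37 AM on Sep 22.
Subtract 1 hour 25 minutes → departure 11:12 PM UTC on Sep 21.
Kabul is UTC+4:30: 11:12 PM + 4:30 = 3:42 AM on Sep 22.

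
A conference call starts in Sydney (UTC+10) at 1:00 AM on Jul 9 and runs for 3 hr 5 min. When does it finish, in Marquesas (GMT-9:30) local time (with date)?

8:35 AM on July 8

Marquesas is 19:30 behind Sydney.
After 3 hours 5 minutes it is 4:05 AM in Sydney.
Shift by the zone difference: 4:05 AM − 19:30 = 8:35 AM on Jul 8 in Marquesas.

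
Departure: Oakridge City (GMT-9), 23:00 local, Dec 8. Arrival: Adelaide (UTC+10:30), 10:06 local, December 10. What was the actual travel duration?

Departure in UTC: 23:00 + 9:00 = 08:00 on Dec 9.
Arrival in UTC: 10:06 − 10:30 = 23:36 on Dec 9.
Elapsed = 23:36 − 08:00 = 15 hours 36 minutes.

15 hours 36 minutes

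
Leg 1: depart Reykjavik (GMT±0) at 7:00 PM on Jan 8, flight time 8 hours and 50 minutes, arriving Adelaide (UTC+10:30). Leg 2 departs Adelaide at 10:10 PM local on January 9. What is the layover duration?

7 hours 50 minutes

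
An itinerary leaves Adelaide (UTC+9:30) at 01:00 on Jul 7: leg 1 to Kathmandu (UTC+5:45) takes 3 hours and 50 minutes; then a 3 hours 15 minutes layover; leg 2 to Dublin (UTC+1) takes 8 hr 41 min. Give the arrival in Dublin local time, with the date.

08:16 on Jul 7

Convert departure to UTC: 01:00 − 9:30 = 15:30 UTC on Jul 6.
Add 3 hours and 50 minutes leg 1 → 19:20 UTC.
Add 3 hours 15 minutes layover in Kathmandu → 22:35 UTC.
Add 8 hours and 41 minutes leg 2 → 07:16 UTC (Jul 7).
Dublin is UTC+1:00, so local arrival = 07:16 + 1:00 = 08:16 on Jul 7.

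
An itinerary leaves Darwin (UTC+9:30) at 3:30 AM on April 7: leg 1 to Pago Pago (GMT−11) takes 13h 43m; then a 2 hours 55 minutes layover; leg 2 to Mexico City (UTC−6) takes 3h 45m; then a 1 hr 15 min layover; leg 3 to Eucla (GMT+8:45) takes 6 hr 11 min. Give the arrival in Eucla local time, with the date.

Convert departure to UTC: 3:30 AM − 9:30 = 6:00 PM UTC on Apr 6.
Add 13 hours and 43 minutes leg 1 → 7:43 AM UTC (Apr 7).
Add 2 hours 55 minutes layover in Pago Pago → 10:38 AM UTC.
Add 3 hours and 45 minutes leg 2 → 2:23 PM UTC.
Add 1 hour 15 minutes layover in Mexico City → 3:38 PM UTC.
Add 6 hours 11 minutes leg 3 → 9:49 PM UTC.
Eucla is UTC+8:45, so local arrival = 9:49 PM + 8:45 = 6:34 AM on Apr 8.

6:34 AM on Apr 8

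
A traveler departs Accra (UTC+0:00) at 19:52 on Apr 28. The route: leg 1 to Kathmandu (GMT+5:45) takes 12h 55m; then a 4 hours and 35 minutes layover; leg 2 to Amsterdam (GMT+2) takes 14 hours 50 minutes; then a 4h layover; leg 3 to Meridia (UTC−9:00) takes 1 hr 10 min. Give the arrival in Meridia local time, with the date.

00:22 on Apr 30

Accra is at UTC+0, so departure is already 19:52 UTC on Apr 28.
Add 12 hours and 55 minutes leg 1 → 08:47 UTC (Apr 29).
Add 4 hours and 35 minutes layover in Kathmandu → 13:22 UTC.
Add 14 hours 50 minutes leg 2 → 04:12 UTC (Apr 30).
Add 4 hours layover in Amsterdam → 08:12 UTC.
Add 1 hour 10 minutes leg 3 → 09:22 UTC.
Meridia is UTC−9:00, so local arrival = 09:22 − 9:00 = 00:22 on Apr 30.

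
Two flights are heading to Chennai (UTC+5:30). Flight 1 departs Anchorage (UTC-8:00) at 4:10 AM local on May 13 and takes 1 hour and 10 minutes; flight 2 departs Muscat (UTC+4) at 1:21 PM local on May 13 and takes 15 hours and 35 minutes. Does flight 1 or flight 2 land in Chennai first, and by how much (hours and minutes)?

Flight 1 in UTC: 4:10 AM + 8:00 = 12:10 PM on May 13.
+1 hour 10 minutes → arrive 1:20 PM UTC on May 13.
Flight 2 in UTC: 1:21 PM − 4:00 = 9:21 AM on May 13.
+15 hours and 35 minutes → arrive 12:56 AM UTC on May 14.
Flight 1 lands earlier by 11 hours 36 minutes.

the first, by 11 hours 36 minutes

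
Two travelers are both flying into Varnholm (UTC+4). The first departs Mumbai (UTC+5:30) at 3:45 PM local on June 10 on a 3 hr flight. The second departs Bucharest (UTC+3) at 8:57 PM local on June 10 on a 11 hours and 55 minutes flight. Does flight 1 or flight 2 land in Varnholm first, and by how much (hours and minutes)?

the first, by 16 hours 37 minutes

Flight 1 in UTC: 3:45 PM − 5:30 = 10:15 AM on Jun 10.
+3 hours → arrive 1:15 PM UTC on Jun 10.
Flight 2 in UTC: 8:57 PM − 3:00 = 5:57 PM on Jun 10.
+11 hours and 55 minutes → arrive 5:52 AM UTC on Jun 11.
Flight 1 lands earlier by 16 hours 37 minutes.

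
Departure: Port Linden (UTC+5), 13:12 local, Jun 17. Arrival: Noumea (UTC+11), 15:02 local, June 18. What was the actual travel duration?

Noumea is 6:00 ahead of Port Linden.
Clock-face elapsed time (ignoring zones) is 25 hours 50 minutes.
Actual elapsed = 25 hours 50 minutes − 6:00 = 19 hours 50 minutes.

19 hours 50 minutes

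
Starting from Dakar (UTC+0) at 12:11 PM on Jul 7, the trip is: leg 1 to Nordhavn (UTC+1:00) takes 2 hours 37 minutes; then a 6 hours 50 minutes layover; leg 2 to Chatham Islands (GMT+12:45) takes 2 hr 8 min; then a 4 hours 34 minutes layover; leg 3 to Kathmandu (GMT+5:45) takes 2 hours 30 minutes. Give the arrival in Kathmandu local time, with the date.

12:35 PM on July 8

Dakar is at UTC+0, so departure is already 12:11 PM UTC on Jul 7.
Add 2 hours and 37 minutes leg 1 → 2:48 PM UTC.
Add 6 hours and 50 minutes layover in Nordhavn → 9:38 PM UTC.
Add 2 hours 8 minutes leg 2 → 11:46 PM UTC.
Add 4 hours and 34 minutes layover in Chatham Islands → 4:20 AM UTC (Jul 8).
Add 2 hours and 30 minutes leg 3 → 6:50 AM UTC.
Kathmandu is UTC+5:45, so local arrival = 6:50 AM + 5:45 = 12:35 PM on Jul 8.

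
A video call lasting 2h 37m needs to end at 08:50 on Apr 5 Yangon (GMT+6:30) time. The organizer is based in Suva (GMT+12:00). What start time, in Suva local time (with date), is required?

11:43 on April 5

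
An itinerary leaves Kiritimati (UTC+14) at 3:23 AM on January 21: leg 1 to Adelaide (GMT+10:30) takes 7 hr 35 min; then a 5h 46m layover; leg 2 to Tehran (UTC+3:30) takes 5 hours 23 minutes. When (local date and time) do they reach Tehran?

Convert departure to UTC: 3:23 AM − 14:00 = 1:23 PM UTC on Jan 20.
Add 7 hours and 35 minutes leg 1 → 8:58 PM UTC.
Add 5 hours and 46 minutes layover in Adelaide → 2:44 AM UTC (Jan 21).
Add 5 hours 23 minutes leg 2 → 8:07 AM UTC.
Tehran is UTC+3:30, so local arrival = 8:07 AM + 3:30 = 11:37 AM on Jan 21.

11:37 AM on Jan 21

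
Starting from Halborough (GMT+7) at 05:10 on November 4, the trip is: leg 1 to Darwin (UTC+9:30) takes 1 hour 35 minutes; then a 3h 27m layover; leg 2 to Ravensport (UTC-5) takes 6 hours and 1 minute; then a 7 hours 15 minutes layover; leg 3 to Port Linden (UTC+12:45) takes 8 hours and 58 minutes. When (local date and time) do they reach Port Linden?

14:11 on November 5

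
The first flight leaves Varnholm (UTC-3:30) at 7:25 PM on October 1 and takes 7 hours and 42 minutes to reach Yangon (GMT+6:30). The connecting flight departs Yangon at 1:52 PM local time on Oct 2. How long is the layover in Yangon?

Convert departure to UTC: 7:25 PM + 3:30 = 10:55 PM UTC on Oct 1.
Add 7 hours 42 minutes flight time → 6:37 AM UTC (Oct 2).
Yangon is UTC+6:30, so local arrival = 6:37 AM + 6:30 = 1:07 PM on Oct 2.
Layover = 1:52 PM − 1:07 PM = 45 minutes.

45 minutes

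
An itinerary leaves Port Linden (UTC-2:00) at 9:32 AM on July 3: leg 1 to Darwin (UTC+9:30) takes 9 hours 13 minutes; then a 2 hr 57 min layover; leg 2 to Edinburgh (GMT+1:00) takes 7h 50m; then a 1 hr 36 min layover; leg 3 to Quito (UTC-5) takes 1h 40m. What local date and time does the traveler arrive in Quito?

Convert departure to UTC: 9:32 AM + 2:00 = 11:32 AM UTC on Jul 3.
Add 9 hours 13 minutes leg 1 → 8:45 PM UTC.
Add 2 hours 57 minutes layover in Darwin → 11:42 PM UTC.
Add 7 hours and 50 minutes leg 2 → 7:32 AM UTC (Jul 4).
Add 1 hour and 36 minutes layover in Edinburgh → 9:08 AM UTC.
Add 1 hour and 40 minutes leg 3 → 10:48 AM UTC.
Quito is UTC−5:00, so local arrival = 10:48 AM − 5:00 = 5:48 AM on Jul 4.

5:48 AM on July 4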